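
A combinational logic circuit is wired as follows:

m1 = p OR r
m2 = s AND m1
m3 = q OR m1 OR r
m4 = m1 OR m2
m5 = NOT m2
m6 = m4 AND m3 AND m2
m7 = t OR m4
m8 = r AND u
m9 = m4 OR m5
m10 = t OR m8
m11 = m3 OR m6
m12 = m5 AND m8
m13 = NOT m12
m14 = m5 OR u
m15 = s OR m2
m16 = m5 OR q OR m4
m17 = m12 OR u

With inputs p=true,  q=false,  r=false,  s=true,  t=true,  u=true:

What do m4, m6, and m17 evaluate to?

m1 = p OR r = true OR false = true
m2 = s AND m1 = true AND true = true
m3 = q OR m1 OR r = false OR true OR false = true
m4 = m1 OR m2 = true OR true = true
m5 = NOT m2 = NOT true = false
m6 = m4 AND m3 AND m2 = true AND true AND true = true
m8 = r AND u = false AND true = false
m12 = m5 AND m8 = false AND false = false
m17 = m12 OR u = false OR true = true

m4 = true  m6 = true  m17 = true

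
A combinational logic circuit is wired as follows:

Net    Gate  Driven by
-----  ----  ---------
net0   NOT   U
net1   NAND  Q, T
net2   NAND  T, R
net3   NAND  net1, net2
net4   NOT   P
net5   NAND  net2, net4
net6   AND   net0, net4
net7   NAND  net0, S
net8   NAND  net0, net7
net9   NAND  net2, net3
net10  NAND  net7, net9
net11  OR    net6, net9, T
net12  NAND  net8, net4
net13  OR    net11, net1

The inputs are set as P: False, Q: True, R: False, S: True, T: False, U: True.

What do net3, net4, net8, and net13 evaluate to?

net3 = False; net4 = True; net8 = True; net13 = True

net0 = NOT U = NOT True = False
net1 = Q NAND T = True NAND False = True
net2 = T NAND R = False NAND False = True
net3 = net1 NAND net2 = True NAND True = False
net4 = NOT P = NOT False = True
net6 = net0 AND net4 = False AND True = False
net7 = net0 NAND S = False NAND True = True
net8 = net0 NAND net7 = False NAND True = True
net9 = net2 NAND net3 = True NAND False = True
net11 = net6 OR net9 OR T = False OR True OR False = True
net13 = net11 OR net1 = True OR True = True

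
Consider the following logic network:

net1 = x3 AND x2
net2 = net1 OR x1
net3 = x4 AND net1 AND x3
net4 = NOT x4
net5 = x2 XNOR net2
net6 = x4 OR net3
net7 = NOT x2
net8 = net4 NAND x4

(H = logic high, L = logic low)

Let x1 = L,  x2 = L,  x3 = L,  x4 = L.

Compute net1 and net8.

net1 = L, net8 = H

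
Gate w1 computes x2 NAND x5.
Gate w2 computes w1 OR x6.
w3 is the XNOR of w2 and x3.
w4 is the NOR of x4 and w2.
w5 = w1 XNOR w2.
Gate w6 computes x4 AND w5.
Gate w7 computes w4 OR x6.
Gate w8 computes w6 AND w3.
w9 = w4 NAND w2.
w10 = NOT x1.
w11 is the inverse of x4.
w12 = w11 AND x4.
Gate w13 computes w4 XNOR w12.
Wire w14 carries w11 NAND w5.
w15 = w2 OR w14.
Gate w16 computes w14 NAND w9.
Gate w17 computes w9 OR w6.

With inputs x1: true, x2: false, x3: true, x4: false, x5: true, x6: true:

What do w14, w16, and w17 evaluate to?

w1 = x2 NAND x5 = false NAND true = true
w2 = w1 OR x6 = true OR true = true
w4 = x4 NOR w2 = false NOR true = false
w5 = w1 XNOR w2 = true XNOR true = true
w6 = x4 AND w5 = false AND true = false
w9 = w4 NAND w2 = false NAND true = true
w11 = NOT x4 = NOT false = true
w14 = w11 NAND w5 = true NAND true = false
w16 = w14 NAND w9 = false NAND true = true
w17 = w9 OR w6 = true OR false = true

w14 = false; w16 = true; w17 = true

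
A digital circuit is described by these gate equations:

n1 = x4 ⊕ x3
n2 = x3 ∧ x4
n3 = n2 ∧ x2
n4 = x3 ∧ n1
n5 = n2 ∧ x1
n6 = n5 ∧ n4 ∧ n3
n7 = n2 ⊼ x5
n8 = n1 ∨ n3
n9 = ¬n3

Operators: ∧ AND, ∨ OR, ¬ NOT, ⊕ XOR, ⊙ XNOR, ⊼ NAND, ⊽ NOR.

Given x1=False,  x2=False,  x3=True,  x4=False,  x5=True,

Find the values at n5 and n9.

n2 = x3 AND x4 = True AND False = False
n3 = n2 AND x2 = False AND False = False
n5 = n2 AND x1 = False AND False = False
n9 = NOT n3 = NOT False = True

n5 = False; n9 = True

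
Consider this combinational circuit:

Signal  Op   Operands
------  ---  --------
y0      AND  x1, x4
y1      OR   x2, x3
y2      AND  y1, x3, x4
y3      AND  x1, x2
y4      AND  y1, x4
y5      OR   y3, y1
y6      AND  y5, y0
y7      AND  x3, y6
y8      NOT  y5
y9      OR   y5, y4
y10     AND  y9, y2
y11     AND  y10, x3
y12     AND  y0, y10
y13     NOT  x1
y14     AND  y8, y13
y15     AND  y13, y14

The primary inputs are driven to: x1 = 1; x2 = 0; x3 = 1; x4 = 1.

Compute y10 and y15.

y10 = 1, y15 = 0

y1 = x2 OR x3 = 0 OR 1 = 1
y2 = y1 AND x3 AND x4 = 1 AND 1 AND 1 = 1
y3 = x1 AND x2 = 1 AND 0 = 0
y4 = y1 AND x4 = 1 AND 1 = 1
y5 = y3 OR y1 = 0 OR 1 = 1
y8 = NOT y5 = NOT 1 = 0
y9 = y5 OR y4 = 1 OR 1 = 1
y10 = y9 AND y2 = 1 AND 1 = 1
y13 = NOT x1 = NOT 1 = 0
y14 = y8 AND y13 = 0 AND 0 = 0
y15 = y13 AND y14 = 0 AND 0 = 0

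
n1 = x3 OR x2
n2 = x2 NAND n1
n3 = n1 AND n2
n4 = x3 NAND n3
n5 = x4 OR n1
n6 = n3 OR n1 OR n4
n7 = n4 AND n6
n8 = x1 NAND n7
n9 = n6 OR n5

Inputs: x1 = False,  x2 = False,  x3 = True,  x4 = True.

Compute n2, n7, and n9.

n2 = True, n7 = False, n9 = True

n1 = x3 OR x2 = True OR False = True
n2 = x2 NAND n1 = False NAND True = True
n3 = n1 AND n2 = True AND True = True
n4 = x3 NAND n3 = True NAND True = False
n5 = x4 OR n1 = True OR True = True
n6 = n3 OR n1 OR n4 = True OR True OR False = True
n7 = n4 AND n6 = False AND True = False
n9 = n6 OR n5 = True OR True = True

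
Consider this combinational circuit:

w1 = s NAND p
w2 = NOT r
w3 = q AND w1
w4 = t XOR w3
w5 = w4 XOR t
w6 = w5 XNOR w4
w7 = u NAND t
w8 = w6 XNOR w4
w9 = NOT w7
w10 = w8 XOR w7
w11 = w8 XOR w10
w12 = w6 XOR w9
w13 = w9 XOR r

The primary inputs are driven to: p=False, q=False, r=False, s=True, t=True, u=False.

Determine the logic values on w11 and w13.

w11 = True, w13 = False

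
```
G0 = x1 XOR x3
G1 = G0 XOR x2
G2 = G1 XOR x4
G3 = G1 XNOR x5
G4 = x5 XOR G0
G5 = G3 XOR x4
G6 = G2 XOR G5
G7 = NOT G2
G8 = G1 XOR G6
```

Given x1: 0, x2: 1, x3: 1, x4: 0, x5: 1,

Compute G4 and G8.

G4 = 0; G8 = 0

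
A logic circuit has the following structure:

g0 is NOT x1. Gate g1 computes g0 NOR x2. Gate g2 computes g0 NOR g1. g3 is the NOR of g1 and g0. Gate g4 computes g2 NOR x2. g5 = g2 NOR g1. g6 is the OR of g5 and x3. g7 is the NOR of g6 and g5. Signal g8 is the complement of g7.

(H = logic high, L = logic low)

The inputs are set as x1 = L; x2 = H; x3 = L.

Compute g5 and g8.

g5 = H; g8 = H

g0 = NOT x1 = NOT L = H
g1 = g0 NOR x2 = H NOR H = L
g2 = g0 NOR g1 = H NOR L = L
g5 = g2 NOR g1 = L NOR L = H
g6 = g5 OR x3 = H OR L = H
g7 = g6 NOR g5 = H NOR H = L
g8 = NOT g7 = NOT L = H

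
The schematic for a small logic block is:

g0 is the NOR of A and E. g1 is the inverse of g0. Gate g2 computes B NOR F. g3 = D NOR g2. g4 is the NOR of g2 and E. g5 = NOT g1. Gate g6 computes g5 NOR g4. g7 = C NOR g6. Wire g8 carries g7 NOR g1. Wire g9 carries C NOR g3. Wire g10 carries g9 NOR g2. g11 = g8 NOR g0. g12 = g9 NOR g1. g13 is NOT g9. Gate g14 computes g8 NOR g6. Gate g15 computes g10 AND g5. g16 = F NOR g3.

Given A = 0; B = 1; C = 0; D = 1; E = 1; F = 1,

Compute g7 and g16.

g7 = 0, g16 = 0

g0 = A NOR E = 0 NOR 1 = 0
g1 = NOT g0 = NOT 0 = 1
g2 = B NOR F = 1 NOR 1 = 0
g3 = D NOR g2 = 1 NOR 0 = 0
g4 = g2 NOR E = 0 NOR 1 = 0
g5 = NOT g1 = NOT 1 = 0
g6 = g5 NOR g4 = 0 NOR 0 = 1
g7 = C NOR g6 = 0 NOR 1 = 0
g16 = F NOR g3 = 1 NOR 0 = 0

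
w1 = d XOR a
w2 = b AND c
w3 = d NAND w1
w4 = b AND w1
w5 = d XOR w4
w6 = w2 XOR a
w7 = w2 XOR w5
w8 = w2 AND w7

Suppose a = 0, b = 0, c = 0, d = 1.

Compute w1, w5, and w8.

w1 = d XOR a = 1 XOR 0 = 1
w2 = b AND c = 0 AND 0 = 0
w4 = b AND w1 = 0 AND 1 = 0
w5 = d XOR w4 = 1 XOR 0 = 1
w7 = w2 XOR w5 = 0 XOR 1 = 1
w8 = w2 AND w7 = 0 AND 1 = 0

w1 = 1; w5 = 1; w8 = 0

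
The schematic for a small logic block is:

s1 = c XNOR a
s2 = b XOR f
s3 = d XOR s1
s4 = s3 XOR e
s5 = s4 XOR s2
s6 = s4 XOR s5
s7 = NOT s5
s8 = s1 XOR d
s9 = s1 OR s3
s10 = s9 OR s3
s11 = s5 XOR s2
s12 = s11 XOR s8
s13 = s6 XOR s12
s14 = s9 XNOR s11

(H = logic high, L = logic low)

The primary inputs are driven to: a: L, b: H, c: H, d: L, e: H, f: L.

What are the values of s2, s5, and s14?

s2 = H  s5 = L  s14 = L

s1 = c XNOR a = H XNOR L = L
s2 = b XOR f = H XOR L = H
s3 = d XOR s1 = L XOR L = L
s4 = s3 XOR e = L XOR H = H
s5 = s4 XOR s2 = H XOR H = L
s9 = s1 OR s3 = L OR L = L
s11 = s5 XOR s2 = L XOR H = H
s14 = s9 XNOR s11 = L XNOR H = L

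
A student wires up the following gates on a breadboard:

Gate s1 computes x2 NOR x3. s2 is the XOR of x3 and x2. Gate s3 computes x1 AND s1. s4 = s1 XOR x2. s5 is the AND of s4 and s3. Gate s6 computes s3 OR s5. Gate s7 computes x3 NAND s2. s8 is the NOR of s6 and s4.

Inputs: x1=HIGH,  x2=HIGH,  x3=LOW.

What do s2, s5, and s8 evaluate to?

s2 = HIGH, s5 = LOW, s8 = LOW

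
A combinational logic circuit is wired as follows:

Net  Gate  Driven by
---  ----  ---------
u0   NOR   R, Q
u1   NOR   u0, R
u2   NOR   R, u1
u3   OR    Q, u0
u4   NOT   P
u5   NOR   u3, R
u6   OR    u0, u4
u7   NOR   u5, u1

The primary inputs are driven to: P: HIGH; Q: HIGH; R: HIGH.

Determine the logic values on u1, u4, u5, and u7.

u1 = LOW; u4 = LOW; u5 = LOW; u7 = HIGH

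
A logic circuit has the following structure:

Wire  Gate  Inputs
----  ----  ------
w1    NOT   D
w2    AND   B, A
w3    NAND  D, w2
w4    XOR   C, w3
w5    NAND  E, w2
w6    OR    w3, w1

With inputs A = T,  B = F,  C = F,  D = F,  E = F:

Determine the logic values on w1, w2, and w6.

w1 = T, w2 = F, w6 = T

w1 = NOT D = NOT F = T
w2 = B AND A = F AND T = F
w3 = D NAND w2 = F NAND F = T
w6 = w3 OR w1 = T OR T = T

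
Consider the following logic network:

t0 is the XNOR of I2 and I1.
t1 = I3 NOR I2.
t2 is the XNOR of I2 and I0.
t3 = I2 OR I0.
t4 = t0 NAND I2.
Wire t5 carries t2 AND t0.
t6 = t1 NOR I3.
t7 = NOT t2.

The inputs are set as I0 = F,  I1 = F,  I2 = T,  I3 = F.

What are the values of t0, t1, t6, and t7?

t0 = I2 XNOR I1 = T XNOR F = F
t1 = I3 NOR I2 = F NOR T = F
t2 = I2 XNOR I0 = T XNOR F = F
t6 = t1 NOR I3 = F NOR F = T
t7 = NOT t2 = NOT F = T

t0 = F  t1 = F  t6 = T  t7 = T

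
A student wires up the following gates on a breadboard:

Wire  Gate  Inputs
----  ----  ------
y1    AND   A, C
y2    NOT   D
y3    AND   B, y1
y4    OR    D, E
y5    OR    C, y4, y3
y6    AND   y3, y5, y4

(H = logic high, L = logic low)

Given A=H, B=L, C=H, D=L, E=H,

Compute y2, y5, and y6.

y1 = A AND C = H AND H = H
y2 = NOT D = NOT L = H
y3 = B AND y1 = L AND H = L
y4 = D OR E = L OR H = H
y5 = C OR y4 OR y3 = H OR H OR L = H
y6 = y3 AND y5 AND y4 = L AND H AND H = L

y2 = H; y5 = H; y6 = L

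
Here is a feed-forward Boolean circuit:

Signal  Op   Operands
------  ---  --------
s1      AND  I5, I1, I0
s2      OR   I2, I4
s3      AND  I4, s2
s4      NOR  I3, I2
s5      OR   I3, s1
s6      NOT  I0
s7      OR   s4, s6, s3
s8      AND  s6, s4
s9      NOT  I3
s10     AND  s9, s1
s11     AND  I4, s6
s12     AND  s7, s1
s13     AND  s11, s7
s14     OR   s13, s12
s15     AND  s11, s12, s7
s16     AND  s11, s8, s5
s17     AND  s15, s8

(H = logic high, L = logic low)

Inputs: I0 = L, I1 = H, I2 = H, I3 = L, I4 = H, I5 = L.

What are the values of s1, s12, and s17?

s1 = I5 AND I1 AND I0 = L AND H AND L = L
s2 = I2 OR I4 = H OR H = H
s3 = I4 AND s2 = H AND H = H
s4 = I3 NOR I2 = L NOR H = L
s6 = NOT I0 = NOT L = H
s7 = s4 OR s6 OR s3 = L OR H OR H = H
s8 = s6 AND s4 = H AND L = L
s11 = I4 AND s6 = H AND H = H
s12 = s7 AND s1 = H AND L = L
s15 = s11 AND s12 AND s7 = H AND L AND H = L
s17 = s15 AND s8 = L AND L = L

s1 = L  s12 = L  s17 = L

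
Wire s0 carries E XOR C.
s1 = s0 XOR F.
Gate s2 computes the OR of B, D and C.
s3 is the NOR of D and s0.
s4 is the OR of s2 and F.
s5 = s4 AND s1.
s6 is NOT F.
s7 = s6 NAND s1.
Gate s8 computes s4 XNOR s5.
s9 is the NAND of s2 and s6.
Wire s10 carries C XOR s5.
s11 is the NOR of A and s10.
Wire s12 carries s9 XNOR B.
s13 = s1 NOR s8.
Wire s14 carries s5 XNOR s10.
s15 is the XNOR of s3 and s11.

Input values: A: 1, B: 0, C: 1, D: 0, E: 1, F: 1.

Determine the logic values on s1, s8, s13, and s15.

s0 = E XOR C = 1 XOR 1 = 0
s1 = s0 XOR F = 0 XOR 1 = 1
s2 = B OR D OR C = 0 OR 0 OR 1 = 1
s3 = D NOR s0 = 0 NOR 0 = 1
s4 = s2 OR F = 1 OR 1 = 1
s5 = s4 AND s1 = 1 AND 1 = 1
s8 = s4 XNOR s5 = 1 XNOR 1 = 1
s10 = C XOR s5 = 1 XOR 1 = 0
s11 = A NOR s10 = 1 NOR 0 = 0
s13 = s1 NOR s8 = 1 NOR 1 = 0
s15 = s3 XNOR s11 = 1 XNOR 0 = 0

s1 = 1  s8 = 1  s13 = 0  s15 = 0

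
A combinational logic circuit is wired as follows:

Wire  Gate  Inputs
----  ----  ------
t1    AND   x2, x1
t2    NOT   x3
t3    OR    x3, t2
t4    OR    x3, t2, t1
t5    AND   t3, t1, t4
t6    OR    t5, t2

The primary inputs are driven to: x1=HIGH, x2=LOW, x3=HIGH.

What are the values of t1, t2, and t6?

t1 = LOW  t2 = LOW  t6 = LOW

t1 = x2 AND x1 = LOW AND HIGH = LOW
t2 = NOT x3 = NOT HIGH = LOW
t3 = x3 OR t2 = HIGH OR LOW = HIGH
t4 = x3 OR t2 OR t1 = HIGH OR LOW OR LOW = HIGH
t5 = t3 AND t1 AND t4 = HIGH AND LOW AND HIGH = LOW
t6 = t5 OR t2 = LOW OR LOW = LOW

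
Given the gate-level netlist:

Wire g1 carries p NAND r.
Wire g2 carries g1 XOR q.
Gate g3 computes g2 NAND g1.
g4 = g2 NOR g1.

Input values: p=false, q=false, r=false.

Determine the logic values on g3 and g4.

g1 = p NAND r = false NAND false = true
g2 = g1 XOR q = true XOR false = true
g3 = g2 NAND g1 = true NAND true = false
g4 = g2 NOR g1 = true NOR true = false

g3 = false, g4 = false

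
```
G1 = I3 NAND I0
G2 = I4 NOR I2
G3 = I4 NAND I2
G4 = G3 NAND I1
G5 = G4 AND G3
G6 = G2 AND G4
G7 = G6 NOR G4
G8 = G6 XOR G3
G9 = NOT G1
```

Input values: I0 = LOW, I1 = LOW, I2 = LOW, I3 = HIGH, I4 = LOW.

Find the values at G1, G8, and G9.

G1 = I3 NAND I0 = HIGH NAND LOW = HIGH
G2 = I4 NOR I2 = LOW NOR LOW = HIGH
G3 = I4 NAND I2 = LOW NAND LOW = HIGH
G4 = G3 NAND I1 = HIGH NAND LOW = HIGH
G6 = G2 AND G4 = HIGH AND HIGH = HIGH
G8 = G6 XOR G3 = HIGH XOR HIGH = LOW
G9 = NOT G1 = NOT HIGH = LOW

G1 = HIGH, G8 = LOW, G9 = LOW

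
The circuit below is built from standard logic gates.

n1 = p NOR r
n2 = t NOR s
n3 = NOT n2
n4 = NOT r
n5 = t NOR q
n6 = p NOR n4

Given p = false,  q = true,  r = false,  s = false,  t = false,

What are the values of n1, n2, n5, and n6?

n1 = p NOR r = false NOR false = true
n2 = t NOR s = false NOR false = true
n4 = NOT r = NOT false = true
n5 = t NOR q = false NOR true = false
n6 = p NOR n4 = false NOR true = false

n1 = true; n2 = true; n5 = false; n6 = false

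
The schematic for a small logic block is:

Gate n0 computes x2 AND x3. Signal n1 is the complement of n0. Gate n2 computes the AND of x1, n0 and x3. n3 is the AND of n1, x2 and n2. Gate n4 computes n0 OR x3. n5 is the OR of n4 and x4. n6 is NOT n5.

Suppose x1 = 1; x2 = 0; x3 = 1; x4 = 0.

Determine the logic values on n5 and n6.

n5 = 1, n6 = 0

n0 = x2 AND x3 = 0 AND 1 = 0
n4 = n0 OR x3 = 0 OR 1 = 1
n5 = n4 OR x4 = 1 OR 0 = 1
n6 = NOT n5 = NOT 1 = 0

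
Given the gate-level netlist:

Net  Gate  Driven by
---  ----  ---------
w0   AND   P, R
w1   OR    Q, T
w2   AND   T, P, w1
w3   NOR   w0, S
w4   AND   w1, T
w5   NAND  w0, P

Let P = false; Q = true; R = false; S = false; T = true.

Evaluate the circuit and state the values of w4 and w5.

w4 = true  w5 = true

w0 = P AND R = false AND false = false
w1 = Q OR T = true OR true = true
w4 = w1 AND T = true AND true = true
w5 = w0 NAND P = false NAND false = true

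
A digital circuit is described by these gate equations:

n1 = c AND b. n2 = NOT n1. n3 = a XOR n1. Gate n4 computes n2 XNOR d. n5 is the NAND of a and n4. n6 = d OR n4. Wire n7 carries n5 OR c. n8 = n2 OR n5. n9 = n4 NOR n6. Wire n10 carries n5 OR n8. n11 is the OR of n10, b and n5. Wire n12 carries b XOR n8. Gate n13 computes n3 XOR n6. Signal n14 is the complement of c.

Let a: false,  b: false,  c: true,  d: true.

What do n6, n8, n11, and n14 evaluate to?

n6 = true; n8 = true; n11 = true; n14 = false

n1 = c AND b = true AND false = false
n2 = NOT n1 = NOT false = true
n4 = n2 XNOR d = true XNOR true = true
n5 = a NAND n4 = false NAND true = true
n6 = d OR n4 = true OR true = true
n8 = n2 OR n5 = true OR true = true
n10 = n5 OR n8 = true OR true = true
n11 = n10 OR b OR n5 = true OR false OR true = true
n14 = NOT c = NOT true = false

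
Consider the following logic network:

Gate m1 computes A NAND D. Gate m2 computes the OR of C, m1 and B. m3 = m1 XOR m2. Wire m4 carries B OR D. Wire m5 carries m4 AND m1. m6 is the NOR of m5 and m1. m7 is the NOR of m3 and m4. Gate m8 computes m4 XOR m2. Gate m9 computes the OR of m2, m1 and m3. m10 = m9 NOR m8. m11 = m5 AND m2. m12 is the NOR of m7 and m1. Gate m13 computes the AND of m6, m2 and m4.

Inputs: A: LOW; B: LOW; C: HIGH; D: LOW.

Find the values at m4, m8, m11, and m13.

m4 = LOW; m8 = HIGH; m11 = LOW; m13 = LOW

m1 = A NAND D = LOW NAND LOW = HIGH
m2 = C OR m1 OR B = HIGH OR HIGH OR LOW = HIGH
m4 = B OR D = LOW OR LOW = LOW
m5 = m4 AND m1 = LOW AND HIGH = LOW
m6 = m5 NOR m1 = LOW NOR HIGH = LOW
m8 = m4 XOR m2 = LOW XOR HIGH = HIGH
m11 = m5 AND m2 = LOW AND HIGH = LOW
m13 = m6 AND m2 AND m4 = LOW AND HIGH AND LOW = LOW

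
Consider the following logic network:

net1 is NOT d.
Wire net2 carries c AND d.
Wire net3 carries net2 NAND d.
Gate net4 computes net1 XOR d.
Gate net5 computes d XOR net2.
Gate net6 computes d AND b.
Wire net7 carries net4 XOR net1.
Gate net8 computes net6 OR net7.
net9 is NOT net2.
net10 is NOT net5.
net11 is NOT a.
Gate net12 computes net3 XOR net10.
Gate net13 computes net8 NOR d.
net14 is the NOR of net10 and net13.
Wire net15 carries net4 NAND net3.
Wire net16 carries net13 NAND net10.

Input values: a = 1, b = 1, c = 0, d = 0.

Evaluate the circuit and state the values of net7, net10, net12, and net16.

net7 = 0  net10 = 1  net12 = 0  net16 = 0

net1 = NOT d = NOT 0 = 1
net2 = c AND d = 0 AND 0 = 0
net3 = net2 NAND d = 0 NAND 0 = 1
net4 = net1 XOR d = 1 XOR 0 = 1
net5 = d XOR net2 = 0 XOR 0 = 0
net6 = d AND b = 0 AND 1 = 0
net7 = net4 XOR net1 = 1 XOR 1 = 0
net8 = net6 OR net7 = 0 OR 0 = 0
net10 = NOT net5 = NOT 0 = 1
net12 = net3 XOR net10 = 1 XOR 1 = 0
net13 = net8 NOR d = 0 NOR 0 = 1
net16 = net13 NAND net10 = 1 NAND 1 = 0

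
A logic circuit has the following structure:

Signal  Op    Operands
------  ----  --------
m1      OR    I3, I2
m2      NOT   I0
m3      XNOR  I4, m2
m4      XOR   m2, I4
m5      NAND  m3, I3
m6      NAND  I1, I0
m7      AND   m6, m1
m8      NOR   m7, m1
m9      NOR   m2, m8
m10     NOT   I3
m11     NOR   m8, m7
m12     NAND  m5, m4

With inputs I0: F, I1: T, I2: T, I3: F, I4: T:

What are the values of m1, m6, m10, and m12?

m1 = T, m6 = T, m10 = T, m12 = T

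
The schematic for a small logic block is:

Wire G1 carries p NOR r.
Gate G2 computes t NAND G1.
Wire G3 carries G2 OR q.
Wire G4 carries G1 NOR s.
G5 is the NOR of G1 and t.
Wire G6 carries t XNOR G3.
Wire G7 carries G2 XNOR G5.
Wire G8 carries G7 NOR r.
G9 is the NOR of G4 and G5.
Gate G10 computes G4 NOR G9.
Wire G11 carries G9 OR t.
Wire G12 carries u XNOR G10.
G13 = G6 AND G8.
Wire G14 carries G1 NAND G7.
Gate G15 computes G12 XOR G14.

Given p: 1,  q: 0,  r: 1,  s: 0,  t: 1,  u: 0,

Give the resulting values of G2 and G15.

G2 = 1, G15 = 0

G1 = p NOR r = 1 NOR 1 = 0
G2 = t NAND G1 = 1 NAND 0 = 1
G4 = G1 NOR s = 0 NOR 0 = 1
G5 = G1 NOR t = 0 NOR 1 = 0
G7 = G2 XNOR G5 = 1 XNOR 0 = 0
G9 = G4 NOR G5 = 1 NOR 0 = 0
G10 = G4 NOR G9 = 1 NOR 0 = 0
G12 = u XNOR G10 = 0 XNOR 0 = 1
G14 = G1 NAND G7 = 0 NAND 0 = 1
G15 = G12 XOR G14 = 1 XOR 1 = 0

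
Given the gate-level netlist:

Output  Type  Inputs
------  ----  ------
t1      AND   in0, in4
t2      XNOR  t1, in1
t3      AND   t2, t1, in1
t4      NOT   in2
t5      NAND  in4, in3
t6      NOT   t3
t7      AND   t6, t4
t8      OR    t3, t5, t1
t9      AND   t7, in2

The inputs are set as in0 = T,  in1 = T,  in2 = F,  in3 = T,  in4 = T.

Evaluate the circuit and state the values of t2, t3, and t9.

t2 = T; t3 = T; t9 = F

t1 = in0 AND in4 = T AND T = T
t2 = t1 XNOR in1 = T XNOR T = T
t3 = t2 AND t1 AND in1 = T AND T AND T = T
t4 = NOT in2 = NOT F = T
t6 = NOT t3 = NOT T = F
t7 = t6 AND t4 = F AND T = F
t9 = t7 AND in2 = F AND F = F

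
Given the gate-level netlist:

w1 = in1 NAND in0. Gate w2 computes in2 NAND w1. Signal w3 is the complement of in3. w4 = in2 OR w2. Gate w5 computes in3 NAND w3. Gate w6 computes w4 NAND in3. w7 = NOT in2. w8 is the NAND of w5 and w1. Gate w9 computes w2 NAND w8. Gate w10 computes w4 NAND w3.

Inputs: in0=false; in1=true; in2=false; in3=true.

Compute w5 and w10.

w1 = in1 NAND in0 = true NAND false = true
w2 = in2 NAND w1 = false NAND true = true
w3 = NOT in3 = NOT true = false
w4 = in2 OR w2 = false OR true = true
w5 = in3 NAND w3 = true NAND false = true
w10 = w4 NAND w3 = true NAND false = true

w5 = true, w10 = true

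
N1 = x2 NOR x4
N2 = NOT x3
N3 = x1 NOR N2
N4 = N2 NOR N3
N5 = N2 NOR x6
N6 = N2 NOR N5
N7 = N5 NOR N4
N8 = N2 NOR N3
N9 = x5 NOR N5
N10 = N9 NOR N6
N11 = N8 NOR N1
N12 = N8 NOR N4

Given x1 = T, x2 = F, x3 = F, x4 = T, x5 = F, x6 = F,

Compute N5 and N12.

N5 = F, N12 = T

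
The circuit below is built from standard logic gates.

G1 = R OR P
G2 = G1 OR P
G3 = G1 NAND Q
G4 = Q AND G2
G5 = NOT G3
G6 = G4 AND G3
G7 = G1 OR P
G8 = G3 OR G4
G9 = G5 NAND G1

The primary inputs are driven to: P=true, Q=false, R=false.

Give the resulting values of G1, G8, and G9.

G1 = true; G8 = true; G9 = true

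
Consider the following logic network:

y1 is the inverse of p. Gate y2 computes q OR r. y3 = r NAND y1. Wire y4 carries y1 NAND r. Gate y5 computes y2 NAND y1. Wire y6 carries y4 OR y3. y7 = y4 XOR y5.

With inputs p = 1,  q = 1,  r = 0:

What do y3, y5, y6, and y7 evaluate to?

y1 = NOT p = NOT 1 = 0
y2 = q OR r = 1 OR 0 = 1
y3 = r NAND y1 = 0 NAND 0 = 1
y4 = y1 NAND r = 0 NAND 0 = 1
y5 = y2 NAND y1 = 1 NAND 0 = 1
y6 = y4 OR y3 = 1 OR 1 = 1
y7 = y4 XOR y5 = 1 XOR 1 = 0

y3 = 1; y5 = 1; y6 = 1; y7 = 0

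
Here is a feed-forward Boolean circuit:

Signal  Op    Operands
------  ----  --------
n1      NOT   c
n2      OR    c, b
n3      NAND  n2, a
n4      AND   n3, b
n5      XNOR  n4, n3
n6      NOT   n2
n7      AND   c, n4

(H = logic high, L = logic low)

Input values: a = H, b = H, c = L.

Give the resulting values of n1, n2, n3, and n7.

n1 = H; n2 = H; n3 = L; n7 = L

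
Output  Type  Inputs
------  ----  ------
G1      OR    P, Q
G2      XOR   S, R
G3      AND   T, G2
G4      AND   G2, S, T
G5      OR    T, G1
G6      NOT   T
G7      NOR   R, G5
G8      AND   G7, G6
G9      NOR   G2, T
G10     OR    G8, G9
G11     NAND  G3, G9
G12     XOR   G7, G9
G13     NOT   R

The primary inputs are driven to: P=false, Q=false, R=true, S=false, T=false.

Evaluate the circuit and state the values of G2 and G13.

G2 = true, G13 = false

G2 = S XOR R = false XOR true = true
G13 = NOT R = NOT true = false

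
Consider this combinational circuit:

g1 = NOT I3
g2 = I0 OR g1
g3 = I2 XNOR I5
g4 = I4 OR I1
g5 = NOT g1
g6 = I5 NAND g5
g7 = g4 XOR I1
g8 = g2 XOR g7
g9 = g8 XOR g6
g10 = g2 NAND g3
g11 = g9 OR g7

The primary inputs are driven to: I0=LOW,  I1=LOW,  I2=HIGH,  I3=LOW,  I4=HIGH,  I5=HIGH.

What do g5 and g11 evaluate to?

g1 = NOT I3 = NOT LOW = HIGH
g2 = I0 OR g1 = LOW OR HIGH = HIGH
g4 = I4 OR I1 = HIGH OR LOW = HIGH
g5 = NOT g1 = NOT HIGH = LOW
g6 = I5 NAND g5 = HIGH NAND LOW = HIGH
g7 = g4 XOR I1 = HIGH XOR LOW = HIGH
g8 = g2 XOR g7 = HIGH XOR HIGH = LOW
g9 = g8 XOR g6 = LOW XOR HIGH = HIGH
g11 = g9 OR g7 = HIGH OR HIGH = HIGH

g5 = LOW  g11 = HIGH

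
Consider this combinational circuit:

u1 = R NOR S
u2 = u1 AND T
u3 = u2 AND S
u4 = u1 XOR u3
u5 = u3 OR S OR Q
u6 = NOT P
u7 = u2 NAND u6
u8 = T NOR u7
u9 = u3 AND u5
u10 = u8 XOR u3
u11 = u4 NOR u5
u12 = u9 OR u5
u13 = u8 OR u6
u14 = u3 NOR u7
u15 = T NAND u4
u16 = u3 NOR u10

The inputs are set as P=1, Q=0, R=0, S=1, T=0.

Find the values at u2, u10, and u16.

u1 = R NOR S = 0 NOR 1 = 0
u2 = u1 AND T = 0 AND 0 = 0
u3 = u2 AND S = 0 AND 1 = 0
u6 = NOT P = NOT 1 = 0
u7 = u2 NAND u6 = 0 NAND 0 = 1
u8 = T NOR u7 = 0 NOR 1 = 0
u10 = u8 XOR u3 = 0 XOR 0 = 0
u16 = u3 NOR u10 = 0 NOR 0 = 1

u2 = 0, u10 = 0, u16 = 1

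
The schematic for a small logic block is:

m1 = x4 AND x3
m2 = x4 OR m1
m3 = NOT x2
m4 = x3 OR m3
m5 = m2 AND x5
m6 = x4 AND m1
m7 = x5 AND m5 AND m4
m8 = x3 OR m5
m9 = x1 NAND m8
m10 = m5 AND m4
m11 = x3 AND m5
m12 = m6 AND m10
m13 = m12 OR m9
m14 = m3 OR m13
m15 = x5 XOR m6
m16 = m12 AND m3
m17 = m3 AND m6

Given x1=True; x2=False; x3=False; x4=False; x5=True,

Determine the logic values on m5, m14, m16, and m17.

m5 = False; m14 = True; m16 = False; m17 = False

m1 = x4 AND x3 = False AND False = False
m2 = x4 OR m1 = False OR False = False
m3 = NOT x2 = NOT False = True
m4 = x3 OR m3 = False OR True = True
m5 = m2 AND x5 = False AND True = False
m6 = x4 AND m1 = False AND False = False
m8 = x3 OR m5 = False OR False = False
m9 = x1 NAND m8 = True NAND False = True
m10 = m5 AND m4 = False AND True = False
m12 = m6 AND m10 = False AND False = False
m13 = m12 OR m9 = False OR True = True
m14 = m3 OR m13 = True OR True = True
m16 = m12 AND m3 = False AND True = False
m17 = m3 AND m6 = True AND False = False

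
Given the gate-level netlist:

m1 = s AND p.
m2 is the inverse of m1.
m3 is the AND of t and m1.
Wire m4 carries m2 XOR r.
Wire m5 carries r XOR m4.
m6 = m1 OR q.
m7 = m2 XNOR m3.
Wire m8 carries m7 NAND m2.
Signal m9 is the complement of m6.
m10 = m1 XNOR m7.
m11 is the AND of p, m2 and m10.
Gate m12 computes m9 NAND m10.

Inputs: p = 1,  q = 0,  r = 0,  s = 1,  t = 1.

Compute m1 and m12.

m1 = s AND p = 1 AND 1 = 1
m2 = NOT m1 = NOT 1 = 0
m3 = t AND m1 = 1 AND 1 = 1
m6 = m1 OR q = 1 OR 0 = 1
m7 = m2 XNOR m3 = 0 XNOR 1 = 0
m9 = NOT m6 = NOT 1 = 0
m10 = m1 XNOR m7 = 1 XNOR 0 = 0
m12 = m9 NAND m10 = 0 NAND 0 = 1

m1 = 1  m12 = 1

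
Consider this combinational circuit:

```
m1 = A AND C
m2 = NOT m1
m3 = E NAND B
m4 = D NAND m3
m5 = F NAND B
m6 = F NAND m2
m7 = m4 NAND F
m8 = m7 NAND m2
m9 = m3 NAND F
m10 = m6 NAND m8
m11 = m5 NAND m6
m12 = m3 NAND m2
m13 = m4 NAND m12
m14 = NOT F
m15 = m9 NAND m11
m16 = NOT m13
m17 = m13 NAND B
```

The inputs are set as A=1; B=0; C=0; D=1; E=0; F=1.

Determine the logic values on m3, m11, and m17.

m3 = 1; m11 = 1; m17 = 1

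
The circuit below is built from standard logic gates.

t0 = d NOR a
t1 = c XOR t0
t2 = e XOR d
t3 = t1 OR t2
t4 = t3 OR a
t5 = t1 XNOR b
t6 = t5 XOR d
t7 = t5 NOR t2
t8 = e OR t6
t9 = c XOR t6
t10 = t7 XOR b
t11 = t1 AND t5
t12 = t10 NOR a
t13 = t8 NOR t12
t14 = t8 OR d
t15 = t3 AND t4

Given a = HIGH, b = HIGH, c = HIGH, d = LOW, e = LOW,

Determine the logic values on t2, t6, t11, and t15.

t0 = d NOR a = LOW NOR HIGH = LOW
t1 = c XOR t0 = HIGH XOR LOW = HIGH
t2 = e XOR d = LOW XOR LOW = LOW
t3 = t1 OR t2 = HIGH OR LOW = HIGH
t4 = t3 OR a = HIGH OR HIGH = HIGH
t5 = t1 XNOR b = HIGH XNOR HIGH = HIGH
t6 = t5 XOR d = HIGH XOR LOW = HIGH
t11 = t1 AND t5 = HIGH AND HIGH = HIGH
t15 = t3 AND t4 = HIGH AND HIGH = HIGH

t2 = LOW, t6 = HIGH, t11 = HIGH, t15 = HIGH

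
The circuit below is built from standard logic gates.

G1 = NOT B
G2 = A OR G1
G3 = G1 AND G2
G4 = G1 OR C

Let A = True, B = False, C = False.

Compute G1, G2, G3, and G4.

G1 = True, G2 = True, G3 = True, G4 = True

G1 = NOT B = NOT False = True
G2 = A OR G1 = True OR True = True
G3 = G1 AND G2 = True AND True = True
G4 = G1 OR C = True OR False = True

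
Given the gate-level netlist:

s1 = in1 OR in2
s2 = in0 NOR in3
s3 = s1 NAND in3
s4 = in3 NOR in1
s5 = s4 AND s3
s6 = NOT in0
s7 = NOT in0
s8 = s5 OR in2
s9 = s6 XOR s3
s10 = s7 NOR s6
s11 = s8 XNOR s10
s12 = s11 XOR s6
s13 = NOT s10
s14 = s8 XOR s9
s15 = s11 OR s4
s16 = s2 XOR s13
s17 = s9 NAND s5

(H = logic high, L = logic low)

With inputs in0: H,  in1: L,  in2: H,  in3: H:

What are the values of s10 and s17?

s10 = H, s17 = H

s1 = in1 OR in2 = L OR H = H
s3 = s1 NAND in3 = H NAND H = L
s4 = in3 NOR in1 = H NOR L = L
s5 = s4 AND s3 = L AND L = L
s6 = NOT in0 = NOT H = L
s7 = NOT in0 = NOT H = L
s9 = s6 XOR s3 = L XOR L = L
s10 = s7 NOR s6 = L NOR L = H
s17 = s9 NAND s5 = L NAND L = H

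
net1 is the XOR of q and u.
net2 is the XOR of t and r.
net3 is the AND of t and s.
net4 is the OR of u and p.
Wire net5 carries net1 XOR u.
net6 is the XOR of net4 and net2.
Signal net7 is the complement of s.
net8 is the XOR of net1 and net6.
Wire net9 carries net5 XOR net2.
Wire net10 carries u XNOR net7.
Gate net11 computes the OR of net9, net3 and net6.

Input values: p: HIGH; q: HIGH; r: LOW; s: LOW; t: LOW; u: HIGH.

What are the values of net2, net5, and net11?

net1 = q XOR u = HIGH XOR HIGH = LOW
net2 = t XOR r = LOW XOR LOW = LOW
net3 = t AND s = LOW AND LOW = LOW
net4 = u OR p = HIGH OR HIGH = HIGH
net5 = net1 XOR u = LOW XOR HIGH = HIGH
net6 = net4 XOR net2 = HIGH XOR LOW = HIGH
net9 = net5 XOR net2 = HIGH XOR LOW = HIGH
net11 = net9 OR net3 OR net6 = HIGH OR LOW OR HIGH = HIGH

net2 = LOW  net5 = HIGH  net11 = HIGH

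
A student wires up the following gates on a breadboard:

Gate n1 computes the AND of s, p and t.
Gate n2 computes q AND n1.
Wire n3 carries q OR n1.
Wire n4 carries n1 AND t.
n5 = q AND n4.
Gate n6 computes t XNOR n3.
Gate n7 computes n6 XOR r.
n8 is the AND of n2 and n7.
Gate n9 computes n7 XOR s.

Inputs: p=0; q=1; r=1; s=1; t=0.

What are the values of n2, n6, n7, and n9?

n2 = 0  n6 = 0  n7 = 1  n9 = 0

n1 = s AND p AND t = 1 AND 0 AND 0 = 0
n2 = q AND n1 = 1 AND 0 = 0
n3 = q OR n1 = 1 OR 0 = 1
n6 = t XNOR n3 = 0 XNOR 1 = 0
n7 = n6 XOR r = 0 XOR 1 = 1
n9 = n7 XOR s = 1 XOR 1 = 0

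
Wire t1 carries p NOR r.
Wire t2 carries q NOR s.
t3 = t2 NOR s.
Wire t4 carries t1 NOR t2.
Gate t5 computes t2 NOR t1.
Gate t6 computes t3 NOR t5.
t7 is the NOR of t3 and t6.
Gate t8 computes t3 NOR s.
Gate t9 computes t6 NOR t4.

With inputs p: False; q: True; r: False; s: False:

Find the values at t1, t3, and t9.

t1 = True  t3 = True  t9 = True

t1 = p NOR r = False NOR False = True
t2 = q NOR s = True NOR False = False
t3 = t2 NOR s = False NOR False = True
t4 = t1 NOR t2 = True NOR False = False
t5 = t2 NOR t1 = False NOR True = False
t6 = t3 NOR t5 = True NOR False = False
t9 = t6 NOR t4 = False NOR False = True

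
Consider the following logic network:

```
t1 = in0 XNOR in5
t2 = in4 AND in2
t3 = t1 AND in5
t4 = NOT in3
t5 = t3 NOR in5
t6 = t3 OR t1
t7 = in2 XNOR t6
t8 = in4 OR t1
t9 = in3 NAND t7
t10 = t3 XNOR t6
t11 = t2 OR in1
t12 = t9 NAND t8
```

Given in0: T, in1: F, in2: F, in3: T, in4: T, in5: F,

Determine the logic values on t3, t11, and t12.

t3 = F, t11 = F, t12 = T

t1 = in0 XNOR in5 = T XNOR F = F
t2 = in4 AND in2 = T AND F = F
t3 = t1 AND in5 = F AND F = F
t6 = t3 OR t1 = F OR F = F
t7 = in2 XNOR t6 = F XNOR F = T
t8 = in4 OR t1 = T OR F = T
t9 = in3 NAND t7 = T NAND T = F
t11 = t2 OR in1 = F OR F = F
t12 = t9 NAND t8 = F NAND T = T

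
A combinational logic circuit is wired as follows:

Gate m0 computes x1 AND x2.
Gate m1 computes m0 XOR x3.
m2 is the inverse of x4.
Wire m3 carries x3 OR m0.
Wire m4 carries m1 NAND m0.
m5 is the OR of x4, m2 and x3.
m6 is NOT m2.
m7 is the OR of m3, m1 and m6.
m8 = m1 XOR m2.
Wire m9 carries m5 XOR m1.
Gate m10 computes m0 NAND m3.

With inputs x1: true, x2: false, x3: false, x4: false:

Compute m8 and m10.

m8 = true  m10 = true

m0 = x1 AND x2 = true AND false = false
m1 = m0 XOR x3 = false XOR false = false
m2 = NOT x4 = NOT false = true
m3 = x3 OR m0 = false OR false = false
m8 = m1 XOR m2 = false XOR true = true
m10 = m0 NAND m3 = false NAND false = true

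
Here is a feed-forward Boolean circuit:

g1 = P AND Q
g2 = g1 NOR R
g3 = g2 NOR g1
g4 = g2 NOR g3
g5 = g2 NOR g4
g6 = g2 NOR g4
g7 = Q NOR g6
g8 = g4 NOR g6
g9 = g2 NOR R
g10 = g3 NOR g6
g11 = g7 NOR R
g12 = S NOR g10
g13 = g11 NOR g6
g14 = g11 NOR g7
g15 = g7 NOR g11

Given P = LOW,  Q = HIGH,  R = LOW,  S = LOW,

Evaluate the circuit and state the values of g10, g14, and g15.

g10 = HIGH  g14 = LOW  g15 = LOW

g1 = P AND Q = LOW AND HIGH = LOW
g2 = g1 NOR R = LOW NOR LOW = HIGH
g3 = g2 NOR g1 = HIGH NOR LOW = LOW
g4 = g2 NOR g3 = HIGH NOR LOW = LOW
g6 = g2 NOR g4 = HIGH NOR LOW = LOW
g7 = Q NOR g6 = HIGH NOR LOW = LOW
g10 = g3 NOR g6 = LOW NOR LOW = HIGH
g11 = g7 NOR R = LOW NOR LOW = HIGH
g14 = g11 NOR g7 = HIGH NOR LOW = LOW
g15 = g7 NOR g11 = LOW NOR HIGH = LOW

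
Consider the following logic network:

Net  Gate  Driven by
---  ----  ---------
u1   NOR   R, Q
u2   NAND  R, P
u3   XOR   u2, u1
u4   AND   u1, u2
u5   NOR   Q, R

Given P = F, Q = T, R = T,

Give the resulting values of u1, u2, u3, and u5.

u1 = R NOR Q = T NOR T = F
u2 = R NAND P = T NAND F = T
u3 = u2 XOR u1 = T XOR F = T
u5 = Q NOR R = T NOR T = F

u1 = F  u2 = T  u3 = T  u5 = F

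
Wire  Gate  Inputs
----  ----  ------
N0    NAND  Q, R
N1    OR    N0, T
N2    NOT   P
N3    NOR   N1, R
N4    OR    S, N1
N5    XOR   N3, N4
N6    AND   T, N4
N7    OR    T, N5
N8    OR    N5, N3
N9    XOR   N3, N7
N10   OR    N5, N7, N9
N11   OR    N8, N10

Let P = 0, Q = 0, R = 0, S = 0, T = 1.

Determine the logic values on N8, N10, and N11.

N8 = 1, N10 = 1, N11 = 1

N0 = Q NAND R = 0 NAND 0 = 1
N1 = N0 OR T = 1 OR 1 = 1
N3 = N1 NOR R = 1 NOR 0 = 0
N4 = S OR N1 = 0 OR 1 = 1
N5 = N3 XOR N4 = 0 XOR 1 = 1
N7 = T OR N5 = 1 OR 1 = 1
N8 = N5 OR N3 = 1 OR 0 = 1
N9 = N3 XOR N7 = 0 XOR 1 = 1
N10 = N5 OR N7 OR N9 = 1 OR 1 OR 1 = 1
N11 = N8 OR N10 = 1 OR 1 = 1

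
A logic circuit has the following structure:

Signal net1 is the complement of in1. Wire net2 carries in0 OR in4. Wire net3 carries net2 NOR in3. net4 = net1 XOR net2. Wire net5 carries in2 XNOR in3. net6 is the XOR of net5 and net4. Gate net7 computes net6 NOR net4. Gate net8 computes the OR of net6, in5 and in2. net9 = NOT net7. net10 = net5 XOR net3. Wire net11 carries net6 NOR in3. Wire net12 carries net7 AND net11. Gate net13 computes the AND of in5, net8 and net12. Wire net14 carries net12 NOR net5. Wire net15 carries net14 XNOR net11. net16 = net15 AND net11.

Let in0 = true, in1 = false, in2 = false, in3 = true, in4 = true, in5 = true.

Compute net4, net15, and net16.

net1 = NOT in1 = NOT false = true
net2 = in0 OR in4 = true OR true = true
net4 = net1 XOR net2 = true XOR true = false
net5 = in2 XNOR in3 = false XNOR true = false
net6 = net5 XOR net4 = false XOR false = false
net7 = net6 NOR net4 = false NOR false = true
net11 = net6 NOR in3 = false NOR true = false
net12 = net7 AND net11 = true AND false = false
net14 = net12 NOR net5 = false NOR false = true
net15 = net14 XNOR net11 = true XNOR false = false
net16 = net15 AND net11 = false AND false = false

net4 = false  net15 = false  net16 = false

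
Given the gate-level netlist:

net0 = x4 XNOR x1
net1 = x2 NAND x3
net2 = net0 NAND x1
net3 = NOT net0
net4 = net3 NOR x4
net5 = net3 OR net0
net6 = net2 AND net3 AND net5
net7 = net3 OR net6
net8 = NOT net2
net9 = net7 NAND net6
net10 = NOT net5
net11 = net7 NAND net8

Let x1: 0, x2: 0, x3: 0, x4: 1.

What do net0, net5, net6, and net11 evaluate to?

net0 = x4 XNOR x1 = 1 XNOR 0 = 0
net2 = net0 NAND x1 = 0 NAND 0 = 1
net3 = NOT net0 = NOT 0 = 1
net5 = net3 OR net0 = 1 OR 0 = 1
net6 = net2 AND net3 AND net5 = 1 AND 1 AND 1 = 1
net7 = net3 OR net6 = 1 OR 1 = 1
net8 = NOT net2 = NOT 1 = 0
net11 = net7 NAND net8 = 1 NAND 0 = 1

net0 = 0; net5 = 1; net6 = 1; net11 = 1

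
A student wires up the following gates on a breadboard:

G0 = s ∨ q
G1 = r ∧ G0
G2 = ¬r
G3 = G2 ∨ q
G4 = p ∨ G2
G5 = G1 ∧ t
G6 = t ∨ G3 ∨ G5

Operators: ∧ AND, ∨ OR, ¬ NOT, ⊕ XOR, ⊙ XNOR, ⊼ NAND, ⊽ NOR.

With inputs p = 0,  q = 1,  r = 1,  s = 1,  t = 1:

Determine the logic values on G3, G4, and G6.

G3 = 1  G4 = 0  G6 = 1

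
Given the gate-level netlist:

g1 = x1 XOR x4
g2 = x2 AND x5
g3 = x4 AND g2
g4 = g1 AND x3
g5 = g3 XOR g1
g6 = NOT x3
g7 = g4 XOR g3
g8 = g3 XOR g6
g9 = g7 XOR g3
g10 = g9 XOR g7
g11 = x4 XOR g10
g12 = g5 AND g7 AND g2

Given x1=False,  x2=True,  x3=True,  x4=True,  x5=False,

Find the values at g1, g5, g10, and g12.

g1 = True  g5 = True  g10 = False  g12 = False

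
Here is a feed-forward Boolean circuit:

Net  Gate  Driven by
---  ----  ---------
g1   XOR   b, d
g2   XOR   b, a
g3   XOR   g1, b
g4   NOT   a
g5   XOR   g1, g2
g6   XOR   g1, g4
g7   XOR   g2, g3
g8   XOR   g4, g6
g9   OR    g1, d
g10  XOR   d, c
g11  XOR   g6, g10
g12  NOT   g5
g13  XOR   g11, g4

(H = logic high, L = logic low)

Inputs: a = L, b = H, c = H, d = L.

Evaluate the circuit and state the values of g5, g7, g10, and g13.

g1 = b XOR d = H XOR L = H
g2 = b XOR a = H XOR L = H
g3 = g1 XOR b = H XOR H = L
g4 = NOT a = NOT L = H
g5 = g1 XOR g2 = H XOR H = L
g6 = g1 XOR g4 = H XOR H = L
g7 = g2 XOR g3 = H XOR L = H
g10 = d XOR c = L XOR H = H
g11 = g6 XOR g10 = L XOR H = H
g13 = g11 XOR g4 = H XOR H = L

g5 = L  g7 = H  g10 = H  g13 = L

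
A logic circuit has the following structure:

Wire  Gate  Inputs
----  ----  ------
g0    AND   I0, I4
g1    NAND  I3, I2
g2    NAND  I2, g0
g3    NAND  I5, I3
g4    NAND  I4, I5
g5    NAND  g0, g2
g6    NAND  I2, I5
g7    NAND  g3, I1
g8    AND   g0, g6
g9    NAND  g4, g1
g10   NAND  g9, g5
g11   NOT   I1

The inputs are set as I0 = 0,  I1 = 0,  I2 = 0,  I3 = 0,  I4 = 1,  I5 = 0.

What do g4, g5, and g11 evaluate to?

g4 = 1; g5 = 1; g11 = 1

g0 = I0 AND I4 = 0 AND 1 = 0
g2 = I2 NAND g0 = 0 NAND 0 = 1
g4 = I4 NAND I5 = 1 NAND 0 = 1
g5 = g0 NAND g2 = 0 NAND 1 = 1
g11 = NOT I1 = NOT 0 = 1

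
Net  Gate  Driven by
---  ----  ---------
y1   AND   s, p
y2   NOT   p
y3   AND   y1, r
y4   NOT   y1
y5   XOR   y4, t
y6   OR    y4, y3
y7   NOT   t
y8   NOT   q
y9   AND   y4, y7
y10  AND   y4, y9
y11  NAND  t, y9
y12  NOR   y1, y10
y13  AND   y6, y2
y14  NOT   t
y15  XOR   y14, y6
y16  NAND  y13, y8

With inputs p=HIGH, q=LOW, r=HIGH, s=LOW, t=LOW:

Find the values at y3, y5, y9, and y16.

y1 = s AND p = LOW AND HIGH = LOW
y2 = NOT p = NOT HIGH = LOW
y3 = y1 AND r = LOW AND HIGH = LOW
y4 = NOT y1 = NOT LOW = HIGH
y5 = y4 XOR t = HIGH XOR LOW = HIGH
y6 = y4 OR y3 = HIGH OR LOW = HIGH
y7 = NOT t = NOT LOW = HIGH
y8 = NOT q = NOT LOW = HIGH
y9 = y4 AND y7 = HIGH AND HIGH = HIGH
y13 = y6 AND y2 = HIGH AND LOW = LOW
y16 = y13 NAND y8 = LOW NAND HIGH = HIGH

y3 = LOW, y5 = HIGH, y9 = HIGH, y16 = HIGH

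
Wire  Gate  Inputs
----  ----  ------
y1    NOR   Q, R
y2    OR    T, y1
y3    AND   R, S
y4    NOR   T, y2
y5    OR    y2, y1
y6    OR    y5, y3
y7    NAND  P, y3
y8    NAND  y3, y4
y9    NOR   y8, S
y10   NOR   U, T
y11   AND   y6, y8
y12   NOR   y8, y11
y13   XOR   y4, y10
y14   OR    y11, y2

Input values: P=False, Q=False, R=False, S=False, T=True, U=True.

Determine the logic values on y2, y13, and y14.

y2 = True, y13 = False, y14 = True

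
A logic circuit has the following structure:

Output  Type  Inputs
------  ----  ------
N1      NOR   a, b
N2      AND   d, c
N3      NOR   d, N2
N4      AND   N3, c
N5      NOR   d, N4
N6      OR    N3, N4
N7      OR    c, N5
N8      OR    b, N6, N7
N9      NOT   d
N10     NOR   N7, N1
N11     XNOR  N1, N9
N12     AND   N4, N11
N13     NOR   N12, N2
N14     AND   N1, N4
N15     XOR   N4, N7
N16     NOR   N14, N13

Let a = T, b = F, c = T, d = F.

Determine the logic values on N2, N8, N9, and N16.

N2 = F; N8 = T; N9 = T; N16 = F

N1 = a NOR b = T NOR F = F
N2 = d AND c = F AND T = F
N3 = d NOR N2 = F NOR F = T
N4 = N3 AND c = T AND T = T
N5 = d NOR N4 = F NOR T = F
N6 = N3 OR N4 = T OR T = T
N7 = c OR N5 = T OR F = T
N8 = b OR N6 OR N7 = F OR T OR T = T
N9 = NOT d = NOT F = T
N11 = N1 XNOR N9 = F XNOR T = F
N12 = N4 AND N11 = T AND F = F
N13 = N12 NOR N2 = F NOR F = T
N14 = N1 AND N4 = F AND T = F
N16 = N14 NOR N13 = F NOR T = F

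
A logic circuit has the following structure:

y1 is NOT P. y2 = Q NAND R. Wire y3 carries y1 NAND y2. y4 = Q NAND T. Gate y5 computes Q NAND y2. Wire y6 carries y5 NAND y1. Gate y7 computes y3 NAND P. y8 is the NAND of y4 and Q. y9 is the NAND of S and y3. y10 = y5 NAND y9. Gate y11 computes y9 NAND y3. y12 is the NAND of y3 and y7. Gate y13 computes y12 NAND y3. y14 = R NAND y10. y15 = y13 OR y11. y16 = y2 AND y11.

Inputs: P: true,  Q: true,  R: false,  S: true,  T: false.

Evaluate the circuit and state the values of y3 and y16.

y1 = NOT P = NOT true = false
y2 = Q NAND R = true NAND false = true
y3 = y1 NAND y2 = false NAND true = true
y9 = S NAND y3 = true NAND true = false
y11 = y9 NAND y3 = false NAND true = true
y16 = y2 AND y11 = true AND true = true

y3 = true; y16 = true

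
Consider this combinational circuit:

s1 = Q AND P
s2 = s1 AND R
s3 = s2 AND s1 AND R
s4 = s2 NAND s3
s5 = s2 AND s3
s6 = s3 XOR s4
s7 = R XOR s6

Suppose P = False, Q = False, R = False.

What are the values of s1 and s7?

s1 = False, s7 = True

s1 = Q AND P = False AND False = False
s2 = s1 AND R = False AND False = False
s3 = s2 AND s1 AND R = False AND False AND False = False
s4 = s2 NAND s3 = False NAND False = True
s6 = s3 XOR s4 = False XOR True = True
s7 = R XOR s6 = False XOR True = True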